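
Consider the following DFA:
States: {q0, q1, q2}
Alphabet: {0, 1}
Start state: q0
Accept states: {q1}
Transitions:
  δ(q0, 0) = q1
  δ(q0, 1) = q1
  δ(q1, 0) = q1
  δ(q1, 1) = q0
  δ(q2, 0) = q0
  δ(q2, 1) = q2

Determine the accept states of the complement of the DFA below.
Complement accept states = All states \ Original accept states
= {q0, q1, q2} \ {q1}
{q0, q2}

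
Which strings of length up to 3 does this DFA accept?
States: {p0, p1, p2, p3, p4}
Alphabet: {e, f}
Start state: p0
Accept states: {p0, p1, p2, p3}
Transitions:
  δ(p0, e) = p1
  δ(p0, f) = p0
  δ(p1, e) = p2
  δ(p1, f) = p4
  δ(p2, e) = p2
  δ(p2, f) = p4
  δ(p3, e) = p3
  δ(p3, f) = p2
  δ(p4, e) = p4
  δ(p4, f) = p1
ε, e, f, ee, fe, ff, eee, eff, fee, ffe, fff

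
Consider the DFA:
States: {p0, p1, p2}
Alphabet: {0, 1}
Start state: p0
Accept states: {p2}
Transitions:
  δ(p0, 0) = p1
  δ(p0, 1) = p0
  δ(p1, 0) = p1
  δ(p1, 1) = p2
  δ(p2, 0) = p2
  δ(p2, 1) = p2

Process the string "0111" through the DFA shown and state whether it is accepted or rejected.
Processing string "0111":
  p0 --0--> p1
  p1 --1--> p2
  p2 --1--> p2
  p2 --1--> p2
Final state: p2
Accept states: {p2}
Yes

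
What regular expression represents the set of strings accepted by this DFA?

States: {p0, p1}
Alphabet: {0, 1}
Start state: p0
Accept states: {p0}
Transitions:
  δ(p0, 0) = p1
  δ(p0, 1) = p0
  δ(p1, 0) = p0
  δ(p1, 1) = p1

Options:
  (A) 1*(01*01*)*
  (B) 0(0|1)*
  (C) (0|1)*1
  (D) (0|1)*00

Check each option against the DFA on short strings; one disagreement eliminates an option:
  (A) 1*(01*01*)*: agrees with the DFA on every string of length ≤ 6
  (B) 0(0|1)*: on ε the DFA stays in p0 and accepts (p0 ∈ Accept), but the regex does not match it → eliminate
  (C) (0|1)*1: on ε the DFA stays in p0 and accepts (p0 ∈ Accept), but the regex does not match it → eliminate
  (D) (0|1)*00: on ε the DFA stays in p0 and accepts (p0 ∈ Accept), but the regex does not match it → eliminate
Only (A) is consistent with the DFA.
(A) 1*(01*01*)*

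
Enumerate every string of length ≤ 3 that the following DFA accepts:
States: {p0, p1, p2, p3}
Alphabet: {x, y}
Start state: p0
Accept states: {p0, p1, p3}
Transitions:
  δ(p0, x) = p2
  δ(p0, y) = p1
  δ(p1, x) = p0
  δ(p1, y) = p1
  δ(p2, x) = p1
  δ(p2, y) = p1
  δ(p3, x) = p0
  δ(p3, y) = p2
ε, y, xx, xy, yx, yy, xxx, xxy, xyx, xyy, yxy, yyx, yyy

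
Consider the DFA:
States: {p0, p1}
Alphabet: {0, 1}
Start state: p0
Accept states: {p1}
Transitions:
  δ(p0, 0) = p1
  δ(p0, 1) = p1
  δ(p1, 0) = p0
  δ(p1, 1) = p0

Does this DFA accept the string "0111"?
Processing string "0111":
  p0 --0--> p1
  p1 --1--> p0
  p0 --1--> p1
  p1 --1--> p0
Final state: p0
Accept states: {p1}
No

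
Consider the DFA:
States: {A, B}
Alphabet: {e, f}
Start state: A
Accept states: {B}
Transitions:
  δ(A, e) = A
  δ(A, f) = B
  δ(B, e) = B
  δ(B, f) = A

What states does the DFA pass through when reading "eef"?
read 'e': A → A
  read 'e': A → A
  read 'f': A → B
A -> A -> A -> B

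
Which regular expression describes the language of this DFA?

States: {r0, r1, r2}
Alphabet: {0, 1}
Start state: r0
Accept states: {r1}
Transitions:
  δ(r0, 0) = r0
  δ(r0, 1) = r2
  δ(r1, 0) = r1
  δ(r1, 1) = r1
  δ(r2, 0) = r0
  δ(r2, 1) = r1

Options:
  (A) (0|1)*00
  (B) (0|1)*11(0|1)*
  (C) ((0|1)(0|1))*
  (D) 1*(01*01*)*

Check each option against the DFA on short strings; one disagreement eliminates an option:
  (A) (0|1)*00: on '00' the DFA goes r0 → r0 → r0 and rejects (r0 ∉ Accept), but the regex matches it → eliminate
  (B) (0|1)*11(0|1)*: agrees with the DFA on every string of length ≤ 6
  (C) ((0|1)(0|1))*: on ε the DFA stays in r0 and rejects (r0 ∉ Accept), but the regex matches it → eliminate
  (D) 1*(01*01*)*: on ε the DFA stays in r0 and rejects (r0 ∉ Accept), but the regex matches it → eliminate
Only (B) is consistent with the DFA.
(B) (0|1)*11(0|1)*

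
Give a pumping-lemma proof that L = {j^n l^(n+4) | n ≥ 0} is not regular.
Assume L is regular with pumping length p. Idea: pumping the j-block breaks the fixed offset of 4.
Choose s = j^p l^(p+4) ∈ L. By the pumping lemma, s = xyz with |xy| ≤ p, |y| > 0, so y = j^k with k ≥ 1. Then xy²z = j^(p+k) l^(p+4). For this to be in L we would need p+4 = (p+k)+4, i.e. k = 0, contradicting k ≥ 1. So xy²z ∉ L.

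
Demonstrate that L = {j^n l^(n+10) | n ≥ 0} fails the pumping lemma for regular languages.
Assume L is regular with pumping length p. Idea: pumping the j-block breaks the fixed offset of 10.
Choose s = j^p l^(p+10) ∈ L. By the pumping lemma, s = xyz with |xy| ≤ p, |y| > 0, so y = j^k with k ≥ 1. Then xy²z = j^(p+k) l^(p+10). For this to be in L we would need p+10 = (p+k)+10, i.e. k = 0, contradicting k ≥ 1. So xy²z ∉ L.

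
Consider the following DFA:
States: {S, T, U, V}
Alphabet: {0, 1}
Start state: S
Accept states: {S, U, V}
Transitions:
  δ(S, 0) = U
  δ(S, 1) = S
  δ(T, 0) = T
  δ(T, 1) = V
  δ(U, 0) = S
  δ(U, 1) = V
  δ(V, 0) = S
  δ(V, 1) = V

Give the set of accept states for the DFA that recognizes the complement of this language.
Complement accept states = All states \ Original accept states
= {S, T, U, V} \ {S, U, V}
{T}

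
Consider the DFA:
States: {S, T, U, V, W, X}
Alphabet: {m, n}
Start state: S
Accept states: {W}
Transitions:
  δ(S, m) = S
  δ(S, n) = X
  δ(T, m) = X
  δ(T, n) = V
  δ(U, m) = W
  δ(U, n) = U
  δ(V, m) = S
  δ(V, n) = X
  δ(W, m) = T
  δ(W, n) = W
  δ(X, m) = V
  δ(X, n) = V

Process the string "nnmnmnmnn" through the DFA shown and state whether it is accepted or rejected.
Processing string "nnmnmnmnn":
  S --n--> X
  X --n--> V
  V --m--> S
  S --n--> X
  X --m--> V
  V --n--> X
  X --m--> V
  V --n--> X
  X --n--> V
Final state: V
Accept states: {W}
No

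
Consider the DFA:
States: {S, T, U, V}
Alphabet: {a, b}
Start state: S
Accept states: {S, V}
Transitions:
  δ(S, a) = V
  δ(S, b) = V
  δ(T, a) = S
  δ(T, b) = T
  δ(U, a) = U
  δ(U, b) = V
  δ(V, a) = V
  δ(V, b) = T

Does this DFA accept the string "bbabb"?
Processing string "bbabb":
  S --b--> V
  V --b--> T
  T --a--> S
  S --b--> V
  V --b--> T
Final state: T
Accept states: {S, V}
No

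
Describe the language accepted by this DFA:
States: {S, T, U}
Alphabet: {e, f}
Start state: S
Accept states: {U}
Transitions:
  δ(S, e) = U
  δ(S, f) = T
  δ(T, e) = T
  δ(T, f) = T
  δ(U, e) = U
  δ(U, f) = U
Testing a few strings:
  'e' → accept
  'eef' → accept
  'ffe' → reject
  'eee' → accept
State roles: S=no input read; T=started with f (dead); U=started with e
All strings over {e,f} starting with e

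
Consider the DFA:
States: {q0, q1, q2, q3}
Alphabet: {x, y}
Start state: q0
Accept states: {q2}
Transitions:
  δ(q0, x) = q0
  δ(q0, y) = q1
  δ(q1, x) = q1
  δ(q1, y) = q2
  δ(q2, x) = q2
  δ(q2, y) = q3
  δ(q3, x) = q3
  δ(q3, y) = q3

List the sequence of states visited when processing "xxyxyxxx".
read 'x': q0 → q0
  read 'x': q0 → q0
  read 'y': q0 → q1
  read 'x': q1 → q1
  read 'y': q1 → q2
  read 'x': q2 → q2
  read 'x': q2 → q2
  read 'x': q2 → q2
q0 -> q0 -> q0 -> q1 -> q1 -> q2 -> q2 -> q2 -> q2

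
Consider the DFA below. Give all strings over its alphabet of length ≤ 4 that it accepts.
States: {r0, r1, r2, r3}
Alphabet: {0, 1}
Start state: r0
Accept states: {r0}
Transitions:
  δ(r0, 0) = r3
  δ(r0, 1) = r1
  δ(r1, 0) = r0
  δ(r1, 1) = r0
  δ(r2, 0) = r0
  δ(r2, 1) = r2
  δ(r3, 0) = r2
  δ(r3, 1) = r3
ε, 10, 11, 000, 0010, 0100, 1010, 1011, 1110, 1111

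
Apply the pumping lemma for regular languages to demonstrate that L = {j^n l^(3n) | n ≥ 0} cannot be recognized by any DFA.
Assume L is regular with pumping length p. Idea: pumping the j-block breaks the 1:3 ratio.
Choose s = j^p l^(3p) (length 4p ≥ p). By the pumping lemma, s = xyz with |xy| ≤ p, |y| > 0, so y = j^k with k ≥ 1. Then xy²z = j^(p+k) l^(3p). For this to be in L we would need 3p = 3(p+k), i.e. 3k = 0, contradicting k ≥ 1. So xy²z ∉ L.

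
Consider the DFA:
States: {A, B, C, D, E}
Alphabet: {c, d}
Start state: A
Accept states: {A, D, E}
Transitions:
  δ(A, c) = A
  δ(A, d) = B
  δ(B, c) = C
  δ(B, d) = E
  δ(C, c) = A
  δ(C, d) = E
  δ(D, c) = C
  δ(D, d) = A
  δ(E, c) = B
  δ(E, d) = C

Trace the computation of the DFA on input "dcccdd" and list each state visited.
read 'd': A → B
  read 'c': B → C
  read 'c': C → A
  read 'c': A → A
  read 'd': A → B
  read 'd': B → E
A -> B -> C -> A -> A -> B -> E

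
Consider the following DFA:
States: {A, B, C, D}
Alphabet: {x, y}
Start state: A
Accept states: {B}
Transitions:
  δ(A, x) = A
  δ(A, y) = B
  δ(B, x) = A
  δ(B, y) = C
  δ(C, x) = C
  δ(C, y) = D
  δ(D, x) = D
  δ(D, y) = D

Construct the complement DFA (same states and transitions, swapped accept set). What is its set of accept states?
Complement accept states = All states \ Original accept states
= {A, B, C, D} \ {B}
{A, C, D}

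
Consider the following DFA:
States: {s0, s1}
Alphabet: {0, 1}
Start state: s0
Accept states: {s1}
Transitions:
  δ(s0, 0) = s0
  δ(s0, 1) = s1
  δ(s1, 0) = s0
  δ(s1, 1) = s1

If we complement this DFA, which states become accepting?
Complement accept states = All states \ Original accept states
= {s0, s1} \ {s1}
{s0}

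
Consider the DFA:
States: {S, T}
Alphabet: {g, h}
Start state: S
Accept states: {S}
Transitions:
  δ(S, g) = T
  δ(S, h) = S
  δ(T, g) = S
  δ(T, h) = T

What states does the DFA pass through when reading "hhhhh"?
read 'h': S → S
  read 'h': S → S
  read 'h': S → S
  read 'h': S → S
  read 'h': S → S
S -> S -> S -> S -> S -> S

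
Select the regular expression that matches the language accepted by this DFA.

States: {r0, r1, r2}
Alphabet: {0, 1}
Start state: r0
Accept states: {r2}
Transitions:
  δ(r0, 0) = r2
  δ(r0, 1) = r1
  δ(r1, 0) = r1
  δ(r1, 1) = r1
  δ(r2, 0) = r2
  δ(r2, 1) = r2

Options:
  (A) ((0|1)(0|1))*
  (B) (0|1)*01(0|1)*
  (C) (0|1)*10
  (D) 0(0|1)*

Check each option against the DFA on short strings; one disagreement eliminates an option:
  (A) ((0|1)(0|1))*: on ε the DFA stays in r0 and rejects (r0 ∉ Accept), but the regex matches it → eliminate
  (B) (0|1)*01(0|1)*: on '0' the DFA goes r0 → r2 and accepts (r2 ∈ Accept), but the regex does not match it → eliminate
  (C) (0|1)*10: on '0' the DFA goes r0 → r2 and accepts (r2 ∈ Accept), but the regex does not match it → eliminate
  (D) 0(0|1)*: agrees with the DFA on every string of length ≤ 6
Only (D) is consistent with the DFA.
(D) 0(0|1)*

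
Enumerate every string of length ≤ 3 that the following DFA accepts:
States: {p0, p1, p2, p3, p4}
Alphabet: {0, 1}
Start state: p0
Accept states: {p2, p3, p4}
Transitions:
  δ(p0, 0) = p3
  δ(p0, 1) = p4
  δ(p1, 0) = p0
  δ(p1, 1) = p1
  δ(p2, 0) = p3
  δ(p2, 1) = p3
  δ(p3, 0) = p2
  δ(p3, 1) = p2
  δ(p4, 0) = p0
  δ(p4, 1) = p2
0, 1, 00, 01, 11, 000, 001, 010, 011, 100, 101, 110, 111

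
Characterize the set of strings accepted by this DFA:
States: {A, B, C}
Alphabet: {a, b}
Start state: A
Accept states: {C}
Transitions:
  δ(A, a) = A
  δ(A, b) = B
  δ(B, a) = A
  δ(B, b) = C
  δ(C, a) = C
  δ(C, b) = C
Testing a few strings:
  'aba' → reject
  'bba' → accept
  'b' → reject
  'bbba' → accept
State roles: A=no progress toward bb; B=one trailing b; C=substring bb seen
All strings over {a,b} containing the substring bb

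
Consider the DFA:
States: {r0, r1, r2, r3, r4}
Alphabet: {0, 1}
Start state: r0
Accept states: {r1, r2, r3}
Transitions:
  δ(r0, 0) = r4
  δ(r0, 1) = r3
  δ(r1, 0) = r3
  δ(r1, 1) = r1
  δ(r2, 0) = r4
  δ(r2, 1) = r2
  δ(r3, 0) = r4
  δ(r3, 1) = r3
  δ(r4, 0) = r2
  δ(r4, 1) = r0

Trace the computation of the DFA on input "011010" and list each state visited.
read '0': r0 → r4
  read '1': r4 → r0
  read '1': r0 → r3
  read '0': r3 → r4
  read '1': r4 → r0
  read '0': r0 → r4
r0 -> r4 -> r0 -> r3 -> r4 -> r0 -> r4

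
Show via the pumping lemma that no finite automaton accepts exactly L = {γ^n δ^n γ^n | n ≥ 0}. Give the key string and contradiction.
Assume L is regular with pumping length p. Idea: pumping the first γ-block unbalances it against the other two.
Choose s = γ^p δ^p γ^p ∈ L (|s| = 3p ≥ p). By the pumping lemma, s = xyz with |xy| ≤ p, |y| > 0, so y = γ^k with k ≥ 1, inside the first γ-block. Then xy²z = γ^(p+k) δ^p γ^p. The first block has length p+k ≠ p, so the three block lengths are no longer equal and xy²z ∉ L.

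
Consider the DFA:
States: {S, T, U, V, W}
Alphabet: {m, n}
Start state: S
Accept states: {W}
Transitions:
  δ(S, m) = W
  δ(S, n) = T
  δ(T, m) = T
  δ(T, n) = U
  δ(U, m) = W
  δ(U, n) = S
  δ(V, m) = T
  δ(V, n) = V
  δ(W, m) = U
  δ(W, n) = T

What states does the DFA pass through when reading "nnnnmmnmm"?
read 'n': S → T
  read 'n': T → U
  read 'n': U → S
  read 'n': S → T
  read 'm': T → T
  read 'm': T → T
  read 'n': T → U
  read 'm': U → W
  read 'm': W → U
S -> T -> U -> S -> T -> T -> T -> U -> W -> U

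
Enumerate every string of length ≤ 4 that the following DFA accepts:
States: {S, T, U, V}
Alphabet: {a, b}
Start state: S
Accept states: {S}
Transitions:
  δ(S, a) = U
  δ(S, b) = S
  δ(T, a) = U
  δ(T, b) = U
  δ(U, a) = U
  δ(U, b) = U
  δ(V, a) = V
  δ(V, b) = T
ε, b, bb, bbb, bbbb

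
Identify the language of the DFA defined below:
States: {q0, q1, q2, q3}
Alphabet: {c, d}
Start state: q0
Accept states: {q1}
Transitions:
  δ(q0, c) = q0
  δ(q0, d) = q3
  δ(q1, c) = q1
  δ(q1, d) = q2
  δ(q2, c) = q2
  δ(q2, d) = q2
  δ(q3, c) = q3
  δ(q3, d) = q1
Testing a few strings:
  'c' → reject
  'd' → reject
  'dc' → reject
  'ddd' → reject
State roles: q0=zero d's; q1=two d's; q2=≥ three d's (dead); q3=one d
All strings over {c,d} containing exactly two d's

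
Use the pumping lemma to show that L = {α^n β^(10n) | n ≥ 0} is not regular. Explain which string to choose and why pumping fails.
Assume L is regular with pumping length p. Idea: pumping the α-block breaks the 1:10 ratio.
Choose s = α^p β^(10p) (length 11p ≥ p). By the pumping lemma, s = xyz with |xy| ≤ p, |y| > 0, so y = α^k with k ≥ 1. Then xy²z = α^(p+k) β^(10p). For this to be in L we would need 10p = 10(p+k), i.e. 10k = 0, contradicting k ≥ 1. So xy²z ∉ L.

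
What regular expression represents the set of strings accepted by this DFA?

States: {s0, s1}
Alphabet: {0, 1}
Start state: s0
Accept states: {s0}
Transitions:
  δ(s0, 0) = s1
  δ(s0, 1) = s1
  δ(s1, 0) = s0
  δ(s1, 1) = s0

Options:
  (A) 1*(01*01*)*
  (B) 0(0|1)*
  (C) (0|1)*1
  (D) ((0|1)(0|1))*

Check each option against the DFA on short strings; one disagreement eliminates an option:
  (A) 1*(01*01*)*: on '1' the DFA goes s0 → s1 and rejects (s1 ∉ Accept), but the regex matches it → eliminate
  (B) 0(0|1)*: on ε the DFA stays in s0 and accepts (s0 ∈ Accept), but the regex does not match it → eliminate
  (C) (0|1)*1: on ε the DFA stays in s0 and accepts (s0 ∈ Accept), but the regex does not match it → eliminate
  (D) ((0|1)(0|1))*: agrees with the DFA on every string of length ≤ 6
Only (D) is consistent with the DFA.
(D) ((0|1)(0|1))*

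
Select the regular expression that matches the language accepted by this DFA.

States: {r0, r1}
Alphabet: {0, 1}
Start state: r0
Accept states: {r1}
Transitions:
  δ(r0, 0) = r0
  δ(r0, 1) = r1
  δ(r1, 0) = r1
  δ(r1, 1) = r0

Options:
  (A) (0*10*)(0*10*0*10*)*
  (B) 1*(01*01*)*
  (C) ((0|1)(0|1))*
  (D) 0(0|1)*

Check each option against the DFA on short strings; one disagreement eliminates an option:
  (A) (0*10*)(0*10*0*10*)*: agrees with the DFA on every string of length ≤ 6
  (B) 1*(01*01*)*: on ε the DFA stays in r0 and rejects (r0 ∉ Accept), but the regex matches it → eliminate
  (C) ((0|1)(0|1))*: on ε the DFA stays in r0 and rejects (r0 ∉ Accept), but the regex matches it → eliminate
  (D) 0(0|1)*: on '0' the DFA goes r0 → r0 and rejects (r0 ∉ Accept), but the regex matches it → eliminate
Only (A) is consistent with the DFA.
(A) (0*10*)(0*10*0*10*)*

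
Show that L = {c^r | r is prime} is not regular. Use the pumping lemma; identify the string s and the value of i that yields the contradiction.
Assume L is regular with pumping length p. Idea: pumping by a suitable count produces a composite length.
Let q be a prime with q ≥ p and choose s = c^q ∈ L. By the pumping lemma, s = xyz with |xy| ≤ p, |y| = k ≥ 1. Take i = q+1: |xy^(q+1)z| = q + q·k = q(1+k). Since q ≥ 2 and 1+k ≥ 2, q(1+k) is composite, so xy^(q+1)z ∉ L.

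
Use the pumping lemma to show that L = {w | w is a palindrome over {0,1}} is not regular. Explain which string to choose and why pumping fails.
Assume L is regular with pumping length p. Idea: pumping the leading 0-block breaks the symmetry.
Choose s = 0^p 1 0^p (a palindrome of length 2p+1 ≥ p). By the pumping lemma, s = xyz with |xy| ≤ p, |y| > 0, so y = 0^k with k > 0 (xy lies entirely in the first 0^p). Then xy²z = 0^(p+k) 1 0^p, which is not a palindrome since p+k ≠ p.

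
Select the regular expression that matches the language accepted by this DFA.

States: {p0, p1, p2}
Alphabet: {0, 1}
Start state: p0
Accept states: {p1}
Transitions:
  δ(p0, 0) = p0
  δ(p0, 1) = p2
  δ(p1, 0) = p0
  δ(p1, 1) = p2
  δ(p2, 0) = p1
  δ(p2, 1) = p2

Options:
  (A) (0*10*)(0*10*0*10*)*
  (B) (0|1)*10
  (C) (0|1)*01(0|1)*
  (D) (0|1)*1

Check each option against the DFA on short strings; one disagreement eliminates an option:
  (A) (0*10*)(0*10*0*10*)*: on '1' the DFA goes p0 → p2 and rejects (p2 ∉ Accept), but the regex matches it → eliminate
  (B) (0|1)*10: agrees with the DFA on every string of length ≤ 6
  (C) (0|1)*01(0|1)*: on '01' the DFA goes p0 → p0 → p2 and rejects (p2 ∉ Accept), but the regex matches it → eliminate
  (D) (0|1)*1: on '1' the DFA goes p0 → p2 and rejects (p2 ∉ Accept), but the regex matches it → eliminate
Only (B) is consistent with the DFA.
(B) (0|1)*10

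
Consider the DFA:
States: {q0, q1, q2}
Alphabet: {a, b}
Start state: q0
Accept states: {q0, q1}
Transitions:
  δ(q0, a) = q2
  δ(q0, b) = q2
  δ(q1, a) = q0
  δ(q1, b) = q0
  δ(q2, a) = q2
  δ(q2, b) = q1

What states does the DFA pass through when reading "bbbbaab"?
read 'b': q0 → q2
  read 'b': q2 → q1
  read 'b': q1 → q0
  read 'b': q0 → q2
  read 'a': q2 → q2
  read 'a': q2 → q2
  read 'b': q2 → q1
q0 -> q2 -> q1 -> q0 -> q2 -> q2 -> q2 -> q1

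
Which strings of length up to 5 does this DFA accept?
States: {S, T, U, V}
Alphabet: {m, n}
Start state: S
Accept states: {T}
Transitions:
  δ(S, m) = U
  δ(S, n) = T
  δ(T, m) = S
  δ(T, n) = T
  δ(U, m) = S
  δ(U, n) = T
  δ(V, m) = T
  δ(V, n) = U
n, mn, nn, mmn, mnn, nmn, nnn, mmmn, mmnn, mnmn, mnnn, nmmn, nmnn, nnmn, nnnn, mmmmn, mmmnn, mmnmn, mmnnn, mnmmn, mnmnn, mnnmn, mnnnn, nmmmn, nmmnn, nmnmn, nmnnn, nnmmn, nnmnn, nnnmn, nnnnn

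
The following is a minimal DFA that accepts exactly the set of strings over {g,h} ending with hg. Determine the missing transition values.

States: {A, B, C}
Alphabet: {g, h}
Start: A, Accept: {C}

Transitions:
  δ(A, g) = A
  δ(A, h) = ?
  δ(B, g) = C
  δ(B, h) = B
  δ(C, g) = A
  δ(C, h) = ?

From the language and accept set, identify what each state tracks — A: no suffix match; B: one trailing h; C: suffix is hg.
Each missing δ(q, a) is the state matching the new tracked value after reading a.
δ(A, h) = B; δ(C, h) = B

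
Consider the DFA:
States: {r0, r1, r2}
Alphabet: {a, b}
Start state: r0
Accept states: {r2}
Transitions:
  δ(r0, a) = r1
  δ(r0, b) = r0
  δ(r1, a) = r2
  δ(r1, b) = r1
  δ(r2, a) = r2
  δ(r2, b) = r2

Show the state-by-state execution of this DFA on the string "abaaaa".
read 'a': r0 → r1
  read 'b': r1 → r1
  read 'a': r1 → r2
  read 'a': r2 → r2
  read 'a': r2 → r2
  read 'a': r2 → r2
r0 -> r1 -> r1 -> r2 -> r2 -> r2 -> r2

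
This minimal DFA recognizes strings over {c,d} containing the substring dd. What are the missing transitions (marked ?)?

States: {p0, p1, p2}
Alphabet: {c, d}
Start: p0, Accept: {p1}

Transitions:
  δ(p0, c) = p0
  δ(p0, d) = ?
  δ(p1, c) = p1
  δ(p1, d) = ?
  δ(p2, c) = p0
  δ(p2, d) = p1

From the language and accept set, identify what each state tracks — p0: no progress toward dd; p1: substring dd seen; p2: one trailing d.
Each missing δ(q, a) is the state matching the new tracked value after reading a.
δ(p0, d) = p2; δ(p1, d) = p1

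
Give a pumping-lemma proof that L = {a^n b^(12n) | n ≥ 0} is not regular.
Assume L is regular with pumping length p. Idea: pumping the a-block breaks the 1:12 ratio.
Choose s = a^p b^(12p) (length 13p ≥ p). By the pumping lemma, s = xyz with |xy| ≤ p, |y| > 0, so y = a^k with k ≥ 1. Then xy²z = a^(p+k) b^(12p). For this to be in L we would need 12p = 12(p+k), i.e. 12k = 0, contradicting k ≥ 1. So xy²z ∉ L.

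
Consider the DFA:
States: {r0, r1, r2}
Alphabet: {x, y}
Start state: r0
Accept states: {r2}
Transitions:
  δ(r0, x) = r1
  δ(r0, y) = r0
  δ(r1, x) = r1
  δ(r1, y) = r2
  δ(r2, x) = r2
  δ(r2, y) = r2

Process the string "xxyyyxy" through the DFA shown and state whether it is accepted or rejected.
Processing string "xxyyyxy":
  r0 --x--> r1
  r1 --x--> r1
  r1 --y--> r2
  r2 --y--> r2
  r2 --y--> r2
  r2 --x--> r2
  r2 --y--> r2
Final state: r2
Accept states: {r2}
Yes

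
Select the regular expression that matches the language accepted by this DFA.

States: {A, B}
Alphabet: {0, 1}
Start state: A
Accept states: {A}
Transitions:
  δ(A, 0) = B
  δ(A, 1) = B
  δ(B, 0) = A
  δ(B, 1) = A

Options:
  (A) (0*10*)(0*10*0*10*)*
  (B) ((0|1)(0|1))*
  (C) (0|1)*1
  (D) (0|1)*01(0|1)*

Check each option against the DFA on short strings; one disagreement eliminates an option:
  (A) (0*10*)(0*10*0*10*)*: on ε the DFA stays in A and accepts (A ∈ Accept), but the regex does not match it → eliminate
  (B) ((0|1)(0|1))*: agrees with the DFA on every string of length ≤ 6
  (C) (0|1)*1: on ε the DFA stays in A and accepts (A ∈ Accept), but the regex does not match it → eliminate
  (D) (0|1)*01(0|1)*: on ε the DFA stays in A and accepts (A ∈ Accept), but the regex does not match it → eliminate
Only (B) is consistent with the DFA.
(B) ((0|1)(0|1))*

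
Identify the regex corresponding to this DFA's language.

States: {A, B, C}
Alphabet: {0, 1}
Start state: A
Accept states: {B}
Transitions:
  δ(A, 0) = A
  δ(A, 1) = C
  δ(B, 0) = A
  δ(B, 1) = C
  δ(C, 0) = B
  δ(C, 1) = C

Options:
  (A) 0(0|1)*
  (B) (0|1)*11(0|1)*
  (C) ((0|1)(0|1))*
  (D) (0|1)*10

Check each option against the DFA on short strings; one disagreement eliminates an option:
  (A) 0(0|1)*: on '0' the DFA goes A → A and rejects (A ∉ Accept), but the regex matches it → eliminate
  (B) (0|1)*11(0|1)*: on '10' the DFA goes A → C → B and accepts (B ∈ Accept), but the regex does not match it → eliminate
  (C) ((0|1)(0|1))*: on ε the DFA stays in A and rejects (A ∉ Accept), but the regex matches it → eliminate
  (D) (0|1)*10: agrees with the DFA on every string of length ≤ 6
Only (D) is consistent with the DFA.
(D) (0|1)*10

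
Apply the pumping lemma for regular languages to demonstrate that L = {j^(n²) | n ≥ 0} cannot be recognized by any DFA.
Assume L is regular with pumping length p. Idea: pumping adds a fixed amount, but gaps between consecutive squares grow.
Choose s = j^(p²) (length p² ≥ p). By the pumping lemma, s = xyz with |xy| ≤ p, |y| > 0, so |y| = k with 1 ≤ k ≤ p. Then |xy²z| = p²+k. Since p² < p²+k ≤ p²+p < (p+1)², the length p²+k lies strictly between consecutive squares, so it is not a perfect square and xy²z ∉ L.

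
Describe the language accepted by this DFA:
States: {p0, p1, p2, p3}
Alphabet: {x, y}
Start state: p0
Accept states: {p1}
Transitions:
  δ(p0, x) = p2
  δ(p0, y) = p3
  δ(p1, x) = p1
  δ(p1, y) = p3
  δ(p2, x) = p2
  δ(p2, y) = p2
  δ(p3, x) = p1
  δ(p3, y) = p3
Testing a few strings:
  'xyx' → reject
  'y' → reject
  'xx' → reject
  'yy' → reject
State roles: p0=no input read; p1=started with y, last symbol x; p2=started with x (dead); p3=started with y, last symbol y
All strings over {x,y} that start with y and end with x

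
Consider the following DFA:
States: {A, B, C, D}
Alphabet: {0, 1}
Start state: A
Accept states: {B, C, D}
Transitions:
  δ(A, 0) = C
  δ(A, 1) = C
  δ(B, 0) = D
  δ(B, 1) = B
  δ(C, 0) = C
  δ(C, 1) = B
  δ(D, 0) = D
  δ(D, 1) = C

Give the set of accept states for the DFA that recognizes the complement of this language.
Complement accept states = All states \ Original accept states
= {A, B, C, D} \ {B, C, D}
{A}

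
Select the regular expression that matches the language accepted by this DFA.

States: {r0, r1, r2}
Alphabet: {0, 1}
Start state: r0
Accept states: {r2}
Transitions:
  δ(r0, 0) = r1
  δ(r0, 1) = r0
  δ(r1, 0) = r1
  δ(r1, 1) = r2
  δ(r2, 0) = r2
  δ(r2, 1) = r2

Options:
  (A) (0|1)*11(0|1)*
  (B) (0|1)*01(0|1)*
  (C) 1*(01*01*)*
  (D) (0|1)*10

Check each option against the DFA on short strings; one disagreement eliminates an option:
  (A) (0|1)*11(0|1)*: on '01' the DFA goes r0 → r1 → r2 and accepts (r2 ∈ Accept), but the regex does not match it → eliminate
  (B) (0|1)*01(0|1)*: agrees with the DFA on every string of length ≤ 6
  (C) 1*(01*01*)*: on ε the DFA stays in r0 and rejects (r0 ∉ Accept), but the regex matches it → eliminate
  (D) (0|1)*10: on '01' the DFA goes r0 → r1 → r2 and accepts (r2 ∈ Accept), but the regex does not match it → eliminate
Only (B) is consistent with the DFA.
(B) (0|1)*01(0|1)*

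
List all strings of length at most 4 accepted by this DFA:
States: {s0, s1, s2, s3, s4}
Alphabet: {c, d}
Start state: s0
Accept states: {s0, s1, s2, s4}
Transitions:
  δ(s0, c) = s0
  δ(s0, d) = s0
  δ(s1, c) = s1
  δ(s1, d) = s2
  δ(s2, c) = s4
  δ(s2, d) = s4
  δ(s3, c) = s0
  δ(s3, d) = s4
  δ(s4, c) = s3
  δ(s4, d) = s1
ε, c, d, cc, cd, dc, dd, ccc, ccd, cdc, cdd, dcc, dcd, ddc, ddd, cccc, cccd, ccdc, ccdd, cdcc, cdcd, cddc, cddd, dccc, dccd, dcdc, dcdd, ddcc, ddcd, dddc, dddd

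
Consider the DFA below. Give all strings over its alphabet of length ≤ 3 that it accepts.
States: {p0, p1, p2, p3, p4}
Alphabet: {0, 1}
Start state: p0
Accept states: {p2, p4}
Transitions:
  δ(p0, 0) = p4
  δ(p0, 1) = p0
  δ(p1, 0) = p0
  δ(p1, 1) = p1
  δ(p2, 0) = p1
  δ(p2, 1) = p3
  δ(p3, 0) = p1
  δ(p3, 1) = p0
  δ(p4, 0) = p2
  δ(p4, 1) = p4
0, 00, 01, 10, 010, 011, 100, 101, 110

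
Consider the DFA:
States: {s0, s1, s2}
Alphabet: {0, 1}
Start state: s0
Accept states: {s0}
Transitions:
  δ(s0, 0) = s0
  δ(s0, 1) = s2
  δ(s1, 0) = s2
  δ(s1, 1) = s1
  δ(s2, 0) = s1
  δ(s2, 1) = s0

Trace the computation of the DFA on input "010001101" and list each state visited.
read '0': s0 → s0
  read '1': s0 → s2
  read '0': s2 → s1
  read '0': s1 → s2
  read '0': s2 → s1
  read '1': s1 → s1
  read '1': s1 → s1
  read '0': s1 → s2
  read '1': s2 → s0
s0 -> s0 -> s2 -> s1 -> s2 -> s1 -> s1 -> s1 -> s2 -> s0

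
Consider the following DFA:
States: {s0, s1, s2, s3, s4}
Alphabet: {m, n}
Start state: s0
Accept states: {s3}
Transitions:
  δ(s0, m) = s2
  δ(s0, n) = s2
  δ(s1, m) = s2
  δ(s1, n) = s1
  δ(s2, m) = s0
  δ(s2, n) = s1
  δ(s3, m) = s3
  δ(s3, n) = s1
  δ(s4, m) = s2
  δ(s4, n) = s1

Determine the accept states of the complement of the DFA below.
Complement accept states = All states \ Original accept states
= {s0, s1, s2, s3, s4} \ {s3}
{s0, s1, s2, s4}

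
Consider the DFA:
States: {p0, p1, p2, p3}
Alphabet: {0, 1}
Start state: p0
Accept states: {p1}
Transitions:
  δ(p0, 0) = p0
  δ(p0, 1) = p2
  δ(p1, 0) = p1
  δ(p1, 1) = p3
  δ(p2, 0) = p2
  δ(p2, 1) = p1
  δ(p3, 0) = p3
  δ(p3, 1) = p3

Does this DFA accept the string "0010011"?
Processing string "0010011":
  p0 --0--> p0
  p0 --0--> p0
  p0 --1--> p2
  p2 --0--> p2
  p2 --0--> p2
  p2 --1--> p1
  p1 --1--> p3
Final state: p3
Accept states: {p1}
No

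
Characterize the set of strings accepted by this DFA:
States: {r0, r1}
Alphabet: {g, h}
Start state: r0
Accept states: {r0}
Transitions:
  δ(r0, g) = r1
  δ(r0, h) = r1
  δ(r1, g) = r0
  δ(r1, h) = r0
Testing a few strings:
  'ghh' → reject
  'gg' → accept
  'ggh' → reject
  'hg' → accept
State roles: r0=even length so far; r1=odd length so far
All strings over {g,h} of even length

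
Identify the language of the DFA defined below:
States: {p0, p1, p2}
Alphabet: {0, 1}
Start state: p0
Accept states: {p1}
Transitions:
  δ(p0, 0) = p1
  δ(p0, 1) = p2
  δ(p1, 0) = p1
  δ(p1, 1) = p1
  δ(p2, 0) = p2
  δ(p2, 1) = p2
Testing a few strings:
  '001' → accept
  '10' → reject
  '0' → accept
  '00' → accept
State roles: p0=no input read; p1=started with 0; p2=started with 1 (dead)
All binary strings starting with 0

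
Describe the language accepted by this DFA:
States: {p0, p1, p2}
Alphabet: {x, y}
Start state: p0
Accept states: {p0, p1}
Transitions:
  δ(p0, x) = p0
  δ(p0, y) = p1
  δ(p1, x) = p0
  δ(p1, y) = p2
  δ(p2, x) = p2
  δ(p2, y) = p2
Testing a few strings:
  'xxy' → accept
  'yyxx' → reject
  'xyyy' → reject
  'xx' → accept
State roles: p0=last symbol not y (ok); p1=last symbol y (ok); p2=saw yy (dead)
All strings over {x,y} with no two consecutive y's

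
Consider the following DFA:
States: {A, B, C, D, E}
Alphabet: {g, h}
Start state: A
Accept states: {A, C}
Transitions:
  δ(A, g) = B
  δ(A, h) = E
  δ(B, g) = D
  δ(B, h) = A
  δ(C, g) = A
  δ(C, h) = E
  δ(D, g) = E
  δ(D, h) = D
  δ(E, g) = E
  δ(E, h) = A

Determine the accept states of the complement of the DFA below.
Complement accept states = All states \ Original accept states
= {A, B, C, D, E} \ {A, C}
{B, D, E}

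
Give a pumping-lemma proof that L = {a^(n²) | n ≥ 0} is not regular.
Assume L is regular with pumping length p. Idea: pumping adds a fixed amount, but gaps between consecutive squares grow.
Choose s = a^(p²) (length p² ≥ p). By the pumping lemma, s = xyz with |xy| ≤ p, |y| > 0, so |y| = k with 1 ≤ k ≤ p. Then |xy²z| = p²+k. Since p² < p²+k ≤ p²+p < (p+1)², the length p²+k lies strictly between consecutive squares, so it is not a perfect square and xy²z ∉ L.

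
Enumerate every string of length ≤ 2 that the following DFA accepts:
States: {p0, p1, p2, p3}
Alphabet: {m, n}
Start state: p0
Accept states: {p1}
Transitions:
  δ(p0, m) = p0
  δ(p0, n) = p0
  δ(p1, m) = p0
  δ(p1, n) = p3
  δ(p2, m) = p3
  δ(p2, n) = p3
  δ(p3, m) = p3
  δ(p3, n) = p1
None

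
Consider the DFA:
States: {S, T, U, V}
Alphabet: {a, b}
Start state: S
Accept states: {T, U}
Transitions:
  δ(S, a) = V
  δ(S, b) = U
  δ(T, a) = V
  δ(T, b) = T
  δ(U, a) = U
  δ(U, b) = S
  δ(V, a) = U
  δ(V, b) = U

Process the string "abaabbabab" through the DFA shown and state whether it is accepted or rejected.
Processing string "abaabbabab":
  S --a--> V
  V --b--> U
  U --a--> U
  U --a--> U
  U --b--> S
  S --b--> U
  U --a--> U
  U --b--> S
  S --a--> V
  V --b--> U
Final state: U
Accept states: {T, U}
Yes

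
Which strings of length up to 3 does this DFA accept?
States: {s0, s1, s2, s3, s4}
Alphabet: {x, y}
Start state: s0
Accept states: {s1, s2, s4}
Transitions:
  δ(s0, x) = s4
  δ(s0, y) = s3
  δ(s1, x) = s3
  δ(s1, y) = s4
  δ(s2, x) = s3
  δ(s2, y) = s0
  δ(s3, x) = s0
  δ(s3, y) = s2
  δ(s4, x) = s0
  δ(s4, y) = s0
x, yy, xxx, xyx, yxx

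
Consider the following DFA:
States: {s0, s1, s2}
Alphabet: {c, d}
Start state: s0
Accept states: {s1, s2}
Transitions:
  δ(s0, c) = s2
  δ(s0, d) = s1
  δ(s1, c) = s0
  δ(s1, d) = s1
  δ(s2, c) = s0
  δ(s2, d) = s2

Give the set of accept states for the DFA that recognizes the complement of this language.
Complement accept states = All states \ Original accept states
= {s0, s1, s2} \ {s1, s2}
{s0}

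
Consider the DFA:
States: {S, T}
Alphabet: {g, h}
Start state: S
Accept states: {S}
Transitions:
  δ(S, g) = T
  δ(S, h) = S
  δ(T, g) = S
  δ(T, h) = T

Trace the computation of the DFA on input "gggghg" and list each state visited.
read 'g': S → T
  read 'g': T → S
  read 'g': S → T
  read 'g': T → S
  read 'h': S → S
  read 'g': S → T
S -> T -> S -> T -> S -> S -> T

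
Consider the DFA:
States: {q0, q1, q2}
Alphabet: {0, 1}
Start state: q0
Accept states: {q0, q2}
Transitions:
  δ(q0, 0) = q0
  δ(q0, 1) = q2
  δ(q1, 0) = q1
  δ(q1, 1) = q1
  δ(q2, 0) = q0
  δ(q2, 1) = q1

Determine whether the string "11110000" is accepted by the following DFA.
Processing string "11110000":
  q0 --1--> q2
  q2 --1--> q1
  q1 --1--> q1
  q1 --1--> q1
  q1 --0--> q1
  q1 --0--> q1
  q1 --0--> q1
  q1 --0--> q1
Final state: q1
Accept states: {q0, q2}
No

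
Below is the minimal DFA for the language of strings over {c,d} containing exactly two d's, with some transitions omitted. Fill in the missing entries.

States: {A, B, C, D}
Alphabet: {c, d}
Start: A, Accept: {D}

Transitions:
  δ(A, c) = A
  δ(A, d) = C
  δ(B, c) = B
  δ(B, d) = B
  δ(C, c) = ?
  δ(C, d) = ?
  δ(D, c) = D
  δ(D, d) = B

From the language and accept set, identify what each state tracks — A: zero d's; B: ≥ three d's (dead); C: one d; D: two d's.
Each missing δ(q, a) is the state matching the new tracked value after reading a.
δ(C, c) = C; δ(C, d) = D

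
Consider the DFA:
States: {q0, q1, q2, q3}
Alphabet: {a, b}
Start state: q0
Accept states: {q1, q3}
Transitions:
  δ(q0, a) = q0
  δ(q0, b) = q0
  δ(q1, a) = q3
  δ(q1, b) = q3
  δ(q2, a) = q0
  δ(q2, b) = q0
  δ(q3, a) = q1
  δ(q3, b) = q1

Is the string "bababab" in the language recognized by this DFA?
Processing string "bababab":
  q0 --b--> q0
  q0 --a--> q0
  q0 --b--> q0
  q0 --a--> q0
  q0 --b--> q0
  q0 --a--> q0
  q0 --b--> q0
Final state: q0
Accept states: {q1, q3}
No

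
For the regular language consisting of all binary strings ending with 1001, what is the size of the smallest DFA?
By Myhill–Nerode, count the distinguishable equivalence classes: 5 classes — one per longest suffix of the input that is a prefix of '1001' (lengths 0 through 4); only the length-4 class is accepting.
5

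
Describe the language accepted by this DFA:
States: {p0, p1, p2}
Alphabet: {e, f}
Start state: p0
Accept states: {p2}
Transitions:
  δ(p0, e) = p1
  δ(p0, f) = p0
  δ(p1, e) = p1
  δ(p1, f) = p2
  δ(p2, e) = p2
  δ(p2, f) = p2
Testing a few strings:
  'ffe' → reject
  'efef' → accept
  'ee' → reject
  'fef' → accept
State roles: p0=no e seen yet; p1=seen a e, waiting for f; p2=substring ef seen
All strings over {e,f} containing the substring ef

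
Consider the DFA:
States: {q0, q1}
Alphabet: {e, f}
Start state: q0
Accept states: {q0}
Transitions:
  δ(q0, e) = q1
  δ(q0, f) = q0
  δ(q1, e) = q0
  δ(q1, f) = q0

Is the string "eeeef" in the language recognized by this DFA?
Processing string "eeeef":
  q0 --e--> q1
  q1 --e--> q0
  q0 --e--> q1
  q1 --e--> q0
  q0 --f--> q0
Final state: q0
Accept states: {q0}
Yes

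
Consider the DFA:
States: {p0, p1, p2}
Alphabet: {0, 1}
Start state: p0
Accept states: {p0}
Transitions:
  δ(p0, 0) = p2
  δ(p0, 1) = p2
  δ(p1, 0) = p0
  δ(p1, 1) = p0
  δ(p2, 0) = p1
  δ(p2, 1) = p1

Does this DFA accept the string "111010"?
Processing string "111010":
  p0 --1--> p2
  p2 --1--> p1
  p1 --1--> p0
  p0 --0--> p2
  p2 --1--> p1
  p1 --0--> p0
Final state: p0
Accept states: {p0}
Yes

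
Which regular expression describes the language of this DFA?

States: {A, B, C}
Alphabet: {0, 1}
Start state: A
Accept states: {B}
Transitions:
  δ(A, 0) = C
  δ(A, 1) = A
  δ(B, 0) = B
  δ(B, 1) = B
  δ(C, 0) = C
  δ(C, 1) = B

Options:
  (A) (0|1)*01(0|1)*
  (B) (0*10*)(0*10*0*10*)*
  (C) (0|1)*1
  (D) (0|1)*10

Check each option against the DFA on short strings; one disagreement eliminates an option:
  (A) (0|1)*01(0|1)*: agrees with the DFA on every string of length ≤ 6
  (B) (0*10*)(0*10*0*10*)*: on '1' the DFA goes A → A and rejects (A ∉ Accept), but the regex matches it → eliminate
  (C) (0|1)*1: on '1' the DFA goes A → A and rejects (A ∉ Accept), but the regex matches it → eliminate
  (D) (0|1)*10: on '01' the DFA goes A → C → B and accepts (B ∈ Accept), but the regex does not match it → eliminate
Only (A) is consistent with the DFA.
(A) (0|1)*01(0|1)*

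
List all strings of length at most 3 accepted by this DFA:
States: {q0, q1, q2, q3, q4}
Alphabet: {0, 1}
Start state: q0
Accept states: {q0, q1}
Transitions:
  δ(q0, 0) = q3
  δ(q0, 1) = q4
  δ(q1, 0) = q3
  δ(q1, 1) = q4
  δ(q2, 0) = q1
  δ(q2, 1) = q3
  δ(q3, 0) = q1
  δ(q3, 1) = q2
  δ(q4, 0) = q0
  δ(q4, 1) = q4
ε, 00, 10, 010, 110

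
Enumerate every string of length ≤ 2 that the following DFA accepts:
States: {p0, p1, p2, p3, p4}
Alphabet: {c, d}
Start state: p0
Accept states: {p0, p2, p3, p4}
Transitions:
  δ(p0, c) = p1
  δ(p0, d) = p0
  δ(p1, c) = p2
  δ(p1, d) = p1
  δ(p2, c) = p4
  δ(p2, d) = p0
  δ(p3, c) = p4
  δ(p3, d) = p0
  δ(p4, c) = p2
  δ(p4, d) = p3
ε, d, cc, dd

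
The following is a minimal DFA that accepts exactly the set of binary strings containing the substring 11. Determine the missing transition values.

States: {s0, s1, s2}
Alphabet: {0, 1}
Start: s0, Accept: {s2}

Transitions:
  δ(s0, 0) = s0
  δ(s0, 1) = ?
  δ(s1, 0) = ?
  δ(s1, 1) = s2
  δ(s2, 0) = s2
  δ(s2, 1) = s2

From the language and accept set, identify what each state tracks — s0: no progress toward 11; s1: one trailing 1; s2: substring 11 seen.
Each missing δ(q, a) is the state matching the new tracked value after reading a.
δ(s0, 1) = s1; δ(s1, 0) = s0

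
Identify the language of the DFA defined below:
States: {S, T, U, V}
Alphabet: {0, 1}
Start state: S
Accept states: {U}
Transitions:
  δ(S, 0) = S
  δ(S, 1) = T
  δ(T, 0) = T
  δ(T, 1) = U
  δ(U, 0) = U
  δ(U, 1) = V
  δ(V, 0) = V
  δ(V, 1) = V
Testing a few strings:
  '011' → accept
  '11' → accept
  '01' → reject
  '0' → reject
State roles: S=zero 1's; T=one 1; U=two 1's; V=≥ three 1's (dead)
All binary strings containing exactly two 1's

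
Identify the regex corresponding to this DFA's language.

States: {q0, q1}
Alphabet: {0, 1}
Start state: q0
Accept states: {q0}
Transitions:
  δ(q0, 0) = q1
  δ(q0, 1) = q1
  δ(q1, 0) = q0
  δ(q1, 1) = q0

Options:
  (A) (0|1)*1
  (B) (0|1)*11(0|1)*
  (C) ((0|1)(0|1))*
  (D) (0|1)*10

Check each option against the DFA on short strings; one disagreement eliminates an option:
  (A) (0|1)*1: on ε the DFA stays in q0 and accepts (q0 ∈ Accept), but the regex does not match it → eliminate
  (B) (0|1)*11(0|1)*: on ε the DFA stays in q0 and accepts (q0 ∈ Accept), but the regex does not match it → eliminate
  (C) ((0|1)(0|1))*: agrees with the DFA on every string of length ≤ 6
  (D) (0|1)*10: on ε the DFA stays in q0 and accepts (q0 ∈ Accept), but the regex does not match it → eliminate
Only (C) is consistent with the DFA.
(C) ((0|1)(0|1))*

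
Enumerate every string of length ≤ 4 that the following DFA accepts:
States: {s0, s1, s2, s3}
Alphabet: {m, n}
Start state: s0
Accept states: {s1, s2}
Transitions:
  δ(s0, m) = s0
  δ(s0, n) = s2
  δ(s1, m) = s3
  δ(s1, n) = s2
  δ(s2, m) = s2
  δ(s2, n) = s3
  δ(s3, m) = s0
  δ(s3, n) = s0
n, mn, nm, mmn, mnm, nmm, mmmn, mmnm, mnmm, nmmm, nnmn, nnnn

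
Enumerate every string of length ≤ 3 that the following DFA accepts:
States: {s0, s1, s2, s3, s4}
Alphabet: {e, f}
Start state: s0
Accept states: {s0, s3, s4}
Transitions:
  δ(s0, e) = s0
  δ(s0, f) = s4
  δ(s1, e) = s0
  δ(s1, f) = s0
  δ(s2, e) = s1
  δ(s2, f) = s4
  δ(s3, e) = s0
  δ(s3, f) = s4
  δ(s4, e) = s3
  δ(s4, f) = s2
ε, e, f, ee, ef, fe, eee, eef, efe, fee, fef, fff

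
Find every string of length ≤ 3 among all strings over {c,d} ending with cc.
cc, ccc, dcc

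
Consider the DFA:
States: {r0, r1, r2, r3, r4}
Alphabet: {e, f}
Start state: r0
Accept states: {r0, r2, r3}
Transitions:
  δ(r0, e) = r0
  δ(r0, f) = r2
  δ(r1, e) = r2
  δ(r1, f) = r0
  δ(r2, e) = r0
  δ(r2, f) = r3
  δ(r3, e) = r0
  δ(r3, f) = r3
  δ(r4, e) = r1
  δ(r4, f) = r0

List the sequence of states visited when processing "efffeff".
read 'e': r0 → r0
  read 'f': r0 → r2
  read 'f': r2 → r3
  read 'f': r3 → r3
  read 'e': r3 → r0
  read 'f': r0 → r2
  read 'f': r2 → r3
r0 -> r0 -> r2 -> r3 -> r3 -> r0 -> r2 -> r3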